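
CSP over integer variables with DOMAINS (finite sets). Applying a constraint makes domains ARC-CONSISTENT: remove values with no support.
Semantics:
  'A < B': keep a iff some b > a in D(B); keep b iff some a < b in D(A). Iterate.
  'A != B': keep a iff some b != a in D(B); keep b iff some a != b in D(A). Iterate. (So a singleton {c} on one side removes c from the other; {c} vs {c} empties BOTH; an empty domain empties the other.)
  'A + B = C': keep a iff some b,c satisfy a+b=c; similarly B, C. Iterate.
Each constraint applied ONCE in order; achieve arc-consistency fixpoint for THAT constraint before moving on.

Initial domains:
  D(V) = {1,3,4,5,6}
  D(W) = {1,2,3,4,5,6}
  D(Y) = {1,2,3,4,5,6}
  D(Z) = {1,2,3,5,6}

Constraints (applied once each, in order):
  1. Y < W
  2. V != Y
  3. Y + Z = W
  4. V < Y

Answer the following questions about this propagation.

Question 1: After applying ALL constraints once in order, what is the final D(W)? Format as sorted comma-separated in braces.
Constraint 1 (Y < W) on D(Y)={1,2,3,4,5,6} D(W)={1,2,3,4,5,6}: Y {1,2,3,4,5,6}->{1,2,3,4,5}; W {1,2,3,4,5,6}->{2,3,4,5,6}
Constraint 2 (V != Y) on D(V)={1,3,4,5,6} D(Y)={1,2,3,4,5}: no change
Constraint 3 (Y + Z = W) on D(Y)={1,2,3,4,5} D(Z)={1,2,3,5,6} D(W)={2,3,4,5,6}: Z {1,2,3,5,6}->{1,2,3,5}
Constraint 4 (V < Y) on D(V)={1,3,4,5,6} D(Y)={1,2,3,4,5}: V {1,3,4,5,6}->{1,3,4}; Y {1,2,3,4,5}->{2,3,4,5}
So after all 4 constraints: D(W) = {2,3,4,5,6}

Answer: {2,3,4,5,6}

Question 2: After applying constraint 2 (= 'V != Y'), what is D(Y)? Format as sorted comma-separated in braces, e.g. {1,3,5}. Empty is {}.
Constraint 1 (Y < W) on D(Y)={1,2,3,4,5,6} D(W)={1,2,3,4,5,6}: Y {1,2,3,4,5,6}->{1,2,3,4,5}; W {1,2,3,4,5,6}->{2,3,4,5,6}
Constraint 2 (V != Y) on D(V)={1,3,4,5,6} D(Y)={1,2,3,4,5}: no change
So after constraint 2: D(Y) = {1,2,3,4,5}

Answer: {1,2,3,4,5}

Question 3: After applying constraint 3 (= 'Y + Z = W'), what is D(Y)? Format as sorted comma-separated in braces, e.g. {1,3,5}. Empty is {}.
Constraint 1 (Y < W) on D(Y)={1,2,3,4,5,6} D(W)={1,2,3,4,5,6}: Y {1,2,3,4,5,6}->{1,2,3,4,5}; W {1,2,3,4,5,6}->{2,3,4,5,6}
Constraint 2 (V != Y) on D(V)={1,3,4,5,6} D(Y)={1,2,3,4,5}: no change
Constraint 3 (Y + Z = W) on D(Y)={1,2,3,4,5} D(Z)={1,2,3,5,6} D(W)={2,3,4,5,6}: Z {1,2,3,5,6}->{1,2,3,5}
So after constraint 3: D(Y) = {1,2,3,4,5}

Answer: {1,2,3,4,5}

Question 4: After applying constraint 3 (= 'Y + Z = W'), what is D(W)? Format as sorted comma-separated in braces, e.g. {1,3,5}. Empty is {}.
Constraint 1 (Y < W) on D(Y)={1,2,3,4,5,6} D(W)={1,2,3,4,5,6}: Y {1,2,3,4,5,6}->{1,2,3,4,5}; W {1,2,3,4,5,6}->{2,3,4,5,6}
Constraint 2 (V != Y) on D(V)={1,3,4,5,6} D(Y)={1,2,3,4,5}: no change
Constraint 3 (Y + Z = W) on D(Y)={1,2,3,4,5} D(Z)={1,2,3,5,6} D(W)={2,3,4,5,6}: Z {1,2,3,5,6}->{1,2,3,5}
So after constraint 3: D(W) = {2,3,4,5,6}

Answer: {2,3,4,5,6}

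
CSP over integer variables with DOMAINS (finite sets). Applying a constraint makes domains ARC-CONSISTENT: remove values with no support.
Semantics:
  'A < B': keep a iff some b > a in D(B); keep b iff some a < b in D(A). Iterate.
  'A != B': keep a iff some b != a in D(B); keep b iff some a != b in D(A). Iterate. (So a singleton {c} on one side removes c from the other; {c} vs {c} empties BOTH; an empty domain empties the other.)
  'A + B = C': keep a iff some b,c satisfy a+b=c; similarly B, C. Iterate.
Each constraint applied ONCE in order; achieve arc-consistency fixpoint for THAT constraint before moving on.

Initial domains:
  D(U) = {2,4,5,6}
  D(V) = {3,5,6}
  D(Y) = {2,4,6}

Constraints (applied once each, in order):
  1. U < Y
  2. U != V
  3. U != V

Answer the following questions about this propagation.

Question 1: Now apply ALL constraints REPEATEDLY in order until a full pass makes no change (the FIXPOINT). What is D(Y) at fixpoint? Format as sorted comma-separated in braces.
pass 0 (initial): D(Y)={2,4,6}
pass 1: U {2,4,5,6}->{2,4,5}; Y {2,4,6}->{4,6}
pass 2: no change
Fixpoint after 2 passes: D(Y) = {4,6}

Answer: {4,6}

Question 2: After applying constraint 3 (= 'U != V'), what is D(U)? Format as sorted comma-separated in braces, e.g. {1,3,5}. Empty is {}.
Answer: {2,4,5}

Derivation:
Constraint 1 (U < Y) on D(U)={2,4,5,6} D(Y)={2,4,6}: U {2,4,5,6}->{2,4,5}; Y {2,4,6}->{4,6}
Constraint 2 (U != V) on D(U)={2,4,5} D(V)={3,5,6}: no change
Constraint 3 (U != V) on D(U)={2,4,5} D(V)={3,5,6}: no change
So after constraint 3: D(U) = {2,4,5}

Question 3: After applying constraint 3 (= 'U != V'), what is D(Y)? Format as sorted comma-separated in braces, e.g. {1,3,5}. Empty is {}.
Constraint 1 (U < Y) on D(U)={2,4,5,6} D(Y)={2,4,6}: U {2,4,5,6}->{2,4,5}; Y {2,4,6}->{4,6}
Constraint 2 (U != V) on D(U)={2,4,5} D(V)={3,5,6}: no change
Constraint 3 (U != V) on D(U)={2,4,5} D(V)={3,5,6}: no change
So after constraint 3: D(Y) = {4,6}

Answer: {4,6}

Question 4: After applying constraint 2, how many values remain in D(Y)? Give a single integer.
Constraint 1 (U < Y) on D(U)={2,4,5,6} D(Y)={2,4,6}: U {2,4,5,6}->{2,4,5}; Y {2,4,6}->{4,6}
Constraint 2 (U != V) on D(U)={2,4,5} D(V)={3,5,6}: no change
So after constraint 2: D(Y)={4,6}, size = 2

Answer: 2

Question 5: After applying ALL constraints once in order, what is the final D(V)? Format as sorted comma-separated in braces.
Answer: {3,5,6}

Derivation:
Constraint 1 (U < Y) on D(U)={2,4,5,6} D(Y)={2,4,6}: U {2,4,5,6}->{2,4,5}; Y {2,4,6}->{4,6}
Constraint 2 (U != V) on D(U)={2,4,5} D(V)={3,5,6}: no change
Constraint 3 (U != V) on D(U)={2,4,5} D(V)={3,5,6}: no change
So after all 3 constraints: D(V) = {3,5,6}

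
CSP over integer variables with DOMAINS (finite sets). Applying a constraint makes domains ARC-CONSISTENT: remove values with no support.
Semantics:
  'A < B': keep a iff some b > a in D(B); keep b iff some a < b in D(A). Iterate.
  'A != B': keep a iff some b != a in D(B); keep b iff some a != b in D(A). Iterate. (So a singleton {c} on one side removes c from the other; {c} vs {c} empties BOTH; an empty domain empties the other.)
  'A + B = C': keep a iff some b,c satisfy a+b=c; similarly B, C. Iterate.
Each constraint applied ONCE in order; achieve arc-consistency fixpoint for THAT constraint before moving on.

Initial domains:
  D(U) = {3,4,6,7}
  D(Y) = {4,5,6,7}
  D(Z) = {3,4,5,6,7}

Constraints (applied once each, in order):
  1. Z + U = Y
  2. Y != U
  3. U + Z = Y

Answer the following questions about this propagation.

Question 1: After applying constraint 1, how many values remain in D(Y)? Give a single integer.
Answer: 2

Derivation:
Constraint 1 (Z + U = Y) on D(Z)={3,4,5,6,7} D(U)={3,4,6,7} D(Y)={4,5,6,7}: Z {3,4,5,6,7}->{3,4}; U {3,4,6,7}->{3,4}; Y {4,5,6,7}->{6,7}
So after constraint 1: D(Y)={6,7}, size = 2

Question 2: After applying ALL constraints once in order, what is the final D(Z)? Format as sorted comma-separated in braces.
Constraint 1 (Z + U = Y) on D(Z)={3,4,5,6,7} D(U)={3,4,6,7} D(Y)={4,5,6,7}: Z {3,4,5,6,7}->{3,4}; U {3,4,6,7}->{3,4}; Y {4,5,6,7}->{6,7}
Constraint 2 (Y != U) on D(Y)={6,7} D(U)={3,4}: no change
Constraint 3 (U + Z = Y) on D(U)={3,4} D(Z)={3,4} D(Y)={6,7}: no change
So after all 3 constraints: D(Z) = {3,4}

Answer: {3,4}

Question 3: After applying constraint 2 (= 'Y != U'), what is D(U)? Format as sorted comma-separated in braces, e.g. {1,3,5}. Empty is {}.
Constraint 1 (Z + U = Y) on D(Z)={3,4,5,6,7} D(U)={3,4,6,7} D(Y)={4,5,6,7}: Z {3,4,5,6,7}->{3,4}; U {3,4,6,7}->{3,4}; Y {4,5,6,7}->{6,7}
Constraint 2 (Y != U) on D(Y)={6,7} D(U)={3,4}: no change
So after constraint 2: D(U) = {3,4}

Answer: {3,4}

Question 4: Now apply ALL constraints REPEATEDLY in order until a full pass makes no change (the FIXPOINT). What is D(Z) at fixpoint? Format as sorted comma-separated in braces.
Answer: {3,4}

Derivation:
pass 0 (initial): D(Z)={3,4,5,6,7}
pass 1: U {3,4,6,7}->{3,4}; Y {4,5,6,7}->{6,7}; Z {3,4,5,6,7}->{3,4}
pass 2: no change
Fixpoint after 2 passes: D(Z) = {3,4}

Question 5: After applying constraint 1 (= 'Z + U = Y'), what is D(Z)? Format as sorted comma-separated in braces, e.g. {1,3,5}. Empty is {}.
Constraint 1 (Z + U = Y) on D(Z)={3,4,5,6,7} D(U)={3,4,6,7} D(Y)={4,5,6,7}: Z {3,4,5,6,7}->{3,4}; U {3,4,6,7}->{3,4}; Y {4,5,6,7}->{6,7}
So after constraint 1: D(Z) = {3,4}

Answer: {3,4}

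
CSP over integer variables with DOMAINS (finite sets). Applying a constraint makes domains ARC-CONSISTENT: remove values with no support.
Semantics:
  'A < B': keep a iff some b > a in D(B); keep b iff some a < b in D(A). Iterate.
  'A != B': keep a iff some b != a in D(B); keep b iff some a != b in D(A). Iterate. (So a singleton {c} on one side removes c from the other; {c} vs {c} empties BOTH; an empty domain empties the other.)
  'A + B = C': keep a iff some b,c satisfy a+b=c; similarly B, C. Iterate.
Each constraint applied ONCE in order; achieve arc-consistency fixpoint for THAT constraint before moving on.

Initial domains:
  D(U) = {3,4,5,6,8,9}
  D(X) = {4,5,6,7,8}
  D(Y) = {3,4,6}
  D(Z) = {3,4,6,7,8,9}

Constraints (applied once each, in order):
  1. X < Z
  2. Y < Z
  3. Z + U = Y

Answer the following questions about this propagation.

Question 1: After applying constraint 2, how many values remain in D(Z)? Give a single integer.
Constraint 1 (X < Z) on D(X)={4,5,6,7,8} D(Z)={3,4,6,7,8,9}: Z {3,4,6,7,8,9}->{6,7,8,9}
Constraint 2 (Y < Z) on D(Y)={3,4,6} D(Z)={6,7,8,9}: no change
So after constraint 2: D(Z)={6,7,8,9}, size = 4

Answer: 4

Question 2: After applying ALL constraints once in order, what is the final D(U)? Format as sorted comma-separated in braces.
Constraint 1 (X < Z) on D(X)={4,5,6,7,8} D(Z)={3,4,6,7,8,9}: Z {3,4,6,7,8,9}->{6,7,8,9}
Constraint 2 (Y < Z) on D(Y)={3,4,6} D(Z)={6,7,8,9}: no change
Constraint 3 (Z + U = Y) on D(Z)={6,7,8,9} D(U)={3,4,5,6,8,9} D(Y)={3,4,6}: Z {6,7,8,9}->{}; U {3,4,5,6,8,9}->{}; Y {3,4,6}->{}
So after all 3 constraints: D(U) = {}

Answer: {}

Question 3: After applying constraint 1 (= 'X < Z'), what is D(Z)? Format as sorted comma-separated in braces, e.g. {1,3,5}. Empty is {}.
Answer: {6,7,8,9}

Derivation:
Constraint 1 (X < Z) on D(X)={4,5,6,7,8} D(Z)={3,4,6,7,8,9}: Z {3,4,6,7,8,9}->{6,7,8,9}
So after constraint 1: D(Z) = {6,7,8,9}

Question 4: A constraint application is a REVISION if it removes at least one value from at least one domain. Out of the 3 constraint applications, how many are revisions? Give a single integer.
Answer: 2

Derivation:
Constraint 1 (X < Z) on D(X)={4,5,6,7,8} D(Z)={3,4,6,7,8,9}: Z {3,4,6,7,8,9}->{6,7,8,9} => REVISION
Constraint 2 (Y < Z) on D(Y)={3,4,6} D(Z)={6,7,8,9}: no change => not a revision
Constraint 3 (Z + U = Y) on D(Z)={6,7,8,9} D(U)={3,4,5,6,8,9} D(Y)={3,4,6}: Z {6,7,8,9}->{}; U {3,4,5,6,8,9}->{}; Y {3,4,6}->{} => REVISION
Total revisions = 2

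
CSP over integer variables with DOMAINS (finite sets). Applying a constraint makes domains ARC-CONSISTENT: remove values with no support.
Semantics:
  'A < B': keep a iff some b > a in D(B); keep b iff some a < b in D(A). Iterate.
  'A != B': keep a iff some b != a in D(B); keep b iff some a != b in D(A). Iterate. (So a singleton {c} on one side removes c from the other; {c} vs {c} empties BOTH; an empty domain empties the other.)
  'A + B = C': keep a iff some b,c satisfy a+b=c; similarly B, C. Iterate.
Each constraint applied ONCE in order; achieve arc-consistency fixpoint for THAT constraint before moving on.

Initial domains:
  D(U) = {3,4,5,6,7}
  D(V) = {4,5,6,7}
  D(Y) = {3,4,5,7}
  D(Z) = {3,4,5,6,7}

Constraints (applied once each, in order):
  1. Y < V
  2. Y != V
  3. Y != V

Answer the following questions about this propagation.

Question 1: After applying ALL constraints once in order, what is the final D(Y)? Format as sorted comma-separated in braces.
Constraint 1 (Y < V) on D(Y)={3,4,5,7} D(V)={4,5,6,7}: Y {3,4,5,7}->{3,4,5}
Constraint 2 (Y != V) on D(Y)={3,4,5} D(V)={4,5,6,7}: no change
Constraint 3 (Y != V) on D(Y)={3,4,5} D(V)={4,5,6,7}: no change
So after all 3 constraints: D(Y) = {3,4,5}

Answer: {3,4,5}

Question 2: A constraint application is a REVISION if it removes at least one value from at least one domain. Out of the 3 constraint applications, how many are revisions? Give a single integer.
Constraint 1 (Y < V) on D(Y)={3,4,5,7} D(V)={4,5,6,7}: Y {3,4,5,7}->{3,4,5} => REVISION
Constraint 2 (Y != V) on D(Y)={3,4,5} D(V)={4,5,6,7}: no change => not a revision
Constraint 3 (Y != V) on D(Y)={3,4,5} D(V)={4,5,6,7}: no change => not a revision
Total revisions = 1

Answer: 1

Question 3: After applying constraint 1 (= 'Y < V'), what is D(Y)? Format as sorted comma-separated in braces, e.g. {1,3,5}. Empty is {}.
Answer: {3,4,5}

Derivation:
Constraint 1 (Y < V) on D(Y)={3,4,5,7} D(V)={4,5,6,7}: Y {3,4,5,7}->{3,4,5}
So after constraint 1: D(Y) = {3,4,5}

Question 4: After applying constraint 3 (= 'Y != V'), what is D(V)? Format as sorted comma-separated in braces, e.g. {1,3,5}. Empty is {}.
Constraint 1 (Y < V) on D(Y)={3,4,5,7} D(V)={4,5,6,7}: Y {3,4,5,7}->{3,4,5}
Constraint 2 (Y != V) on D(Y)={3,4,5} D(V)={4,5,6,7}: no change
Constraint 3 (Y != V) on D(Y)={3,4,5} D(V)={4,5,6,7}: no change
So after constraint 3: D(V) = {4,5,6,7}

Answer: {4,5,6,7}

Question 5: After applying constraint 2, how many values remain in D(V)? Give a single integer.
Constraint 1 (Y < V) on D(Y)={3,4,5,7} D(V)={4,5,6,7}: Y {3,4,5,7}->{3,4,5}
Constraint 2 (Y != V) on D(Y)={3,4,5} D(V)={4,5,6,7}: no change
So after constraint 2: D(V)={4,5,6,7}, size = 4

Answer: 4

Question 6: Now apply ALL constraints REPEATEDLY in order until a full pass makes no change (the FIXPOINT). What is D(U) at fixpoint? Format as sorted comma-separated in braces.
Answer: {3,4,5,6,7}

Derivation:
pass 0 (initial): D(U)={3,4,5,6,7}
pass 1: Y {3,4,5,7}->{3,4,5}
pass 2: no change
Fixpoint after 2 passes: D(U) = {3,4,5,6,7}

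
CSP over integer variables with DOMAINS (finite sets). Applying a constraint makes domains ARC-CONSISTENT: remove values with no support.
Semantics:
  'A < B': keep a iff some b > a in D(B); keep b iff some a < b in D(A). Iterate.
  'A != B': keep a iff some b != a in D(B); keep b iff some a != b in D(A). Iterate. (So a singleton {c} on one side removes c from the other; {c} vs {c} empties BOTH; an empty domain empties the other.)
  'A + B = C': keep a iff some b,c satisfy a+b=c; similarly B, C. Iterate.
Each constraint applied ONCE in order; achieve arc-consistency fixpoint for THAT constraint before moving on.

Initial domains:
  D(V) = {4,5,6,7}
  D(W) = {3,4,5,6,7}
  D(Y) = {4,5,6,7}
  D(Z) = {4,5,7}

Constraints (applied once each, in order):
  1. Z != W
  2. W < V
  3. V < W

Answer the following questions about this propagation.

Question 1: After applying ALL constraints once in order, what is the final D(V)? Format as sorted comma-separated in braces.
Answer: {4,5}

Derivation:
Constraint 1 (Z != W) on D(Z)={4,5,7} D(W)={3,4,5,6,7}: no change
Constraint 2 (W < V) on D(W)={3,4,5,6,7} D(V)={4,5,6,7}: W {3,4,5,6,7}->{3,4,5,6}
Constraint 3 (V < W) on D(V)={4,5,6,7} D(W)={3,4,5,6}: V {4,5,6,7}->{4,5}; W {3,4,5,6}->{5,6}
So after all 3 constraints: D(V) = {4,5}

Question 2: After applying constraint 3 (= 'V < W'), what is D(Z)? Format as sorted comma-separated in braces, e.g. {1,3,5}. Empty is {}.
Constraint 1 (Z != W) on D(Z)={4,5,7} D(W)={3,4,5,6,7}: no change
Constraint 2 (W < V) on D(W)={3,4,5,6,7} D(V)={4,5,6,7}: W {3,4,5,6,7}->{3,4,5,6}
Constraint 3 (V < W) on D(V)={4,5,6,7} D(W)={3,4,5,6}: V {4,5,6,7}->{4,5}; W {3,4,5,6}->{5,6}
So after constraint 3: D(Z) = {4,5,7}

Answer: {4,5,7}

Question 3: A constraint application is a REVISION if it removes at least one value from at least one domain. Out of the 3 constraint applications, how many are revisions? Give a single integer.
Answer: 2

Derivation:
Constraint 1 (Z != W) on D(Z)={4,5,7} D(W)={3,4,5,6,7}: no change => not a revision
Constraint 2 (W < V) on D(W)={3,4,5,6,7} D(V)={4,5,6,7}: W {3,4,5,6,7}->{3,4,5,6} => REVISION
Constraint 3 (V < W) on D(V)={4,5,6,7} D(W)={3,4,5,6}: V {4,5,6,7}->{4,5}; W {3,4,5,6}->{5,6} => REVISION
Total revisions = 2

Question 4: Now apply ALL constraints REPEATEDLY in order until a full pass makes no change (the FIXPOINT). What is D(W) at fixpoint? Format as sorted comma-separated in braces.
pass 0 (initial): D(W)={3,4,5,6,7}
pass 1: V {4,5,6,7}->{4,5}; W {3,4,5,6,7}->{5,6}
pass 2: V {4,5}->{}; W {5,6}->{}
pass 3: Z {4,5,7}->{}
pass 4: no change
Fixpoint after 4 passes: D(W) = {}

Answer: {}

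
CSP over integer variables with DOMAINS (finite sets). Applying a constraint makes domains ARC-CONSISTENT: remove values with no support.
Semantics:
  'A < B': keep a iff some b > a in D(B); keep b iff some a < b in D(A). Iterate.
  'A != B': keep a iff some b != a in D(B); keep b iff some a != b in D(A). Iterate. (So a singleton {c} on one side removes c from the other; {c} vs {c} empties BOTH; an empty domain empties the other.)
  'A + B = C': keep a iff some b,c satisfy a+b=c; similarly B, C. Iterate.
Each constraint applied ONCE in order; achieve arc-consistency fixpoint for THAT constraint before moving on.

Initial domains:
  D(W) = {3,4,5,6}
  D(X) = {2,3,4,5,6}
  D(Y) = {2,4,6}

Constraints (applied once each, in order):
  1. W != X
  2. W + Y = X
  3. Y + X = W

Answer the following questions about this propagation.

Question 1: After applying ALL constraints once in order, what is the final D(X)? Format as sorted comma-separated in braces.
Constraint 1 (W != X) on D(W)={3,4,5,6} D(X)={2,3,4,5,6}: no change
Constraint 2 (W + Y = X) on D(W)={3,4,5,6} D(Y)={2,4,6} D(X)={2,3,4,5,6}: W {3,4,5,6}->{3,4}; Y {2,4,6}->{2}; X {2,3,4,5,6}->{5,6}
Constraint 3 (Y + X = W) on D(Y)={2} D(X)={5,6} D(W)={3,4}: Y {2}->{}; X {5,6}->{}; W {3,4}->{}
So after all 3 constraints: D(X) = {}

Answer: {}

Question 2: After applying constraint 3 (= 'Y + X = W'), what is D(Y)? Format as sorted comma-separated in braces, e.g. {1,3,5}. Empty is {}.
Constraint 1 (W != X) on D(W)={3,4,5,6} D(X)={2,3,4,5,6}: no change
Constraint 2 (W + Y = X) on D(W)={3,4,5,6} D(Y)={2,4,6} D(X)={2,3,4,5,6}: W {3,4,5,6}->{3,4}; Y {2,4,6}->{2}; X {2,3,4,5,6}->{5,6}
Constraint 3 (Y + X = W) on D(Y)={2} D(X)={5,6} D(W)={3,4}: Y {2}->{}; X {5,6}->{}; W {3,4}->{}
So after constraint 3: D(Y) = {}

Answer: {}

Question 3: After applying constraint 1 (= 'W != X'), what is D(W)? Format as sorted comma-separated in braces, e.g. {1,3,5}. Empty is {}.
Answer: {3,4,5,6}

Derivation:
Constraint 1 (W != X) on D(W)={3,4,5,6} D(X)={2,3,4,5,6}: no change
So after constraint 1: D(W) = {3,4,5,6}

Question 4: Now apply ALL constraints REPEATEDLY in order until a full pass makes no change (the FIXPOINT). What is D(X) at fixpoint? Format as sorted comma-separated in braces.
Answer: {}

Derivation:
pass 0 (initial): D(X)={2,3,4,5,6}
pass 1: W {3,4,5,6}->{}; X {2,3,4,5,6}->{}; Y {2,4,6}->{}
pass 2: no change
Fixpoint after 2 passes: D(X) = {}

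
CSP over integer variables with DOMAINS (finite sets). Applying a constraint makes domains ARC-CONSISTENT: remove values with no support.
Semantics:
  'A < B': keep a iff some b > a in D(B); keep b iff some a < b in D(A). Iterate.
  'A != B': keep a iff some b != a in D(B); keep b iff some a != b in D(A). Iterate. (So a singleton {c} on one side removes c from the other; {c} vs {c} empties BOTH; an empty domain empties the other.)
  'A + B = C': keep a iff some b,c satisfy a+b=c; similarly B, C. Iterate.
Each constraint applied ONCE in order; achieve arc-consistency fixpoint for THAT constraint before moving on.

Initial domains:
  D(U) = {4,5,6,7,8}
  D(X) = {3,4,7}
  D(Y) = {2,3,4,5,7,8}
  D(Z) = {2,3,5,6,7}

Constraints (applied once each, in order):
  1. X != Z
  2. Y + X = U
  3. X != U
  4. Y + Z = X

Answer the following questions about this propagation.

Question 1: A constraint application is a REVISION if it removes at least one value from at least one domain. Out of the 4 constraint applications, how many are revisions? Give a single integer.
Answer: 2

Derivation:
Constraint 1 (X != Z) on D(X)={3,4,7} D(Z)={2,3,5,6,7}: no change => not a revision
Constraint 2 (Y + X = U) on D(Y)={2,3,4,5,7,8} D(X)={3,4,7} D(U)={4,5,6,7,8}: Y {2,3,4,5,7,8}->{2,3,4,5}; X {3,4,7}->{3,4}; U {4,5,6,7,8}->{5,6,7,8} => REVISION
Constraint 3 (X != U) on D(X)={3,4} D(U)={5,6,7,8}: no change => not a revision
Constraint 4 (Y + Z = X) on D(Y)={2,3,4,5} D(Z)={2,3,5,6,7} D(X)={3,4}: Y {2,3,4,5}->{2}; Z {2,3,5,6,7}->{2}; X {3,4}->{4} => REVISION
Total revisions = 2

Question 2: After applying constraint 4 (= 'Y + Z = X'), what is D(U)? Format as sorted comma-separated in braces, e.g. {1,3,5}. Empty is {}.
Answer: {5,6,7,8}

Derivation:
Constraint 1 (X != Z) on D(X)={3,4,7} D(Z)={2,3,5,6,7}: no change
Constraint 2 (Y + X = U) on D(Y)={2,3,4,5,7,8} D(X)={3,4,7} D(U)={4,5,6,7,8}: Y {2,3,4,5,7,8}->{2,3,4,5}; X {3,4,7}->{3,4}; U {4,5,6,7,8}->{5,6,7,8}
Constraint 3 (X != U) on D(X)={3,4} D(U)={5,6,7,8}: no change
Constraint 4 (Y + Z = X) on D(Y)={2,3,4,5} D(Z)={2,3,5,6,7} D(X)={3,4}: Y {2,3,4,5}->{2}; Z {2,3,5,6,7}->{2}; X {3,4}->{4}
So after constraint 4: D(U) = {5,6,7,8}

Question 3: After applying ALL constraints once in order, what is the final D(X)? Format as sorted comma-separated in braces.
Constraint 1 (X != Z) on D(X)={3,4,7} D(Z)={2,3,5,6,7}: no change
Constraint 2 (Y + X = U) on D(Y)={2,3,4,5,7,8} D(X)={3,4,7} D(U)={4,5,6,7,8}: Y {2,3,4,5,7,8}->{2,3,4,5}; X {3,4,7}->{3,4}; U {4,5,6,7,8}->{5,6,7,8}
Constraint 3 (X != U) on D(X)={3,4} D(U)={5,6,7,8}: no change
Constraint 4 (Y + Z = X) on D(Y)={2,3,4,5} D(Z)={2,3,5,6,7} D(X)={3,4}: Y {2,3,4,5}->{2}; Z {2,3,5,6,7}->{2}; X {3,4}->{4}
So after all 4 constraints: D(X) = {4}

Answer: {4}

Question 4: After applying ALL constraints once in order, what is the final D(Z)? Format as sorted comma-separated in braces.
Constraint 1 (X != Z) on D(X)={3,4,7} D(Z)={2,3,5,6,7}: no change
Constraint 2 (Y + X = U) on D(Y)={2,3,4,5,7,8} D(X)={3,4,7} D(U)={4,5,6,7,8}: Y {2,3,4,5,7,8}->{2,3,4,5}; X {3,4,7}->{3,4}; U {4,5,6,7,8}->{5,6,7,8}
Constraint 3 (X != U) on D(X)={3,4} D(U)={5,6,7,8}: no change
Constraint 4 (Y + Z = X) on D(Y)={2,3,4,5} D(Z)={2,3,5,6,7} D(X)={3,4}: Y {2,3,4,5}->{2}; Z {2,3,5,6,7}->{2}; X {3,4}->{4}
So after all 4 constraints: D(Z) = {2}

Answer: {2}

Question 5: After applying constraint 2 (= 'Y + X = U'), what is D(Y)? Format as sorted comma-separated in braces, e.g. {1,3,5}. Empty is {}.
Answer: {2,3,4,5}

Derivation:
Constraint 1 (X != Z) on D(X)={3,4,7} D(Z)={2,3,5,6,7}: no change
Constraint 2 (Y + X = U) on D(Y)={2,3,4,5,7,8} D(X)={3,4,7} D(U)={4,5,6,7,8}: Y {2,3,4,5,7,8}->{2,3,4,5}; X {3,4,7}->{3,4}; U {4,5,6,7,8}->{5,6,7,8}
So after constraint 2: D(Y) = {2,3,4,5}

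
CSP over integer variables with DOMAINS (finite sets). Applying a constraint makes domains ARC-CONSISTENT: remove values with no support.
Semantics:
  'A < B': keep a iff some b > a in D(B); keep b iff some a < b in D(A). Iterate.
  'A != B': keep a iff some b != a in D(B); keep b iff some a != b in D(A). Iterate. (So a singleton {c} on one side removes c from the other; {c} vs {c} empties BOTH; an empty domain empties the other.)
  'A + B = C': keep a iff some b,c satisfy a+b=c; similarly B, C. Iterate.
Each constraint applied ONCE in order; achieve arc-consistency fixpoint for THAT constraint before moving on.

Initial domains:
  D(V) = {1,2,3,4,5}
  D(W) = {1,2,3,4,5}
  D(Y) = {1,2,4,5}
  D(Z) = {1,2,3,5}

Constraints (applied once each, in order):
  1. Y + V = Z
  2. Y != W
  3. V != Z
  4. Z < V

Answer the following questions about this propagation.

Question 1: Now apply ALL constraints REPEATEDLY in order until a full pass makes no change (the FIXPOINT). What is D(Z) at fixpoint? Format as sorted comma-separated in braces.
Answer: {}

Derivation:
pass 0 (initial): D(Z)={1,2,3,5}
pass 1: V {1,2,3,4,5}->{3,4}; Y {1,2,4,5}->{1,2,4}; Z {1,2,3,5}->{2,3}
pass 2: V {3,4}->{}; W {1,2,3,4,5}->{}; Y {1,2,4}->{}; Z {2,3}->{}
pass 3: no change
Fixpoint after 3 passes: D(Z) = {}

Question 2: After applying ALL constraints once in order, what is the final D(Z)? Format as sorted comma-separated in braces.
Constraint 1 (Y + V = Z) on D(Y)={1,2,4,5} D(V)={1,2,3,4,5} D(Z)={1,2,3,5}: Y {1,2,4,5}->{1,2,4}; V {1,2,3,4,5}->{1,2,3,4}; Z {1,2,3,5}->{2,3,5}
Constraint 2 (Y != W) on D(Y)={1,2,4} D(W)={1,2,3,4,5}: no change
Constraint 3 (V != Z) on D(V)={1,2,3,4} D(Z)={2,3,5}: no change
Constraint 4 (Z < V) on D(Z)={2,3,5} D(V)={1,2,3,4}: Z {2,3,5}->{2,3}; V {1,2,3,4}->{3,4}
So after all 4 constraints: D(Z) = {2,3}

Answer: {2,3}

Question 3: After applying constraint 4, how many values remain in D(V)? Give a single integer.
Answer: 2

Derivation:
Constraint 1 (Y + V = Z) on D(Y)={1,2,4,5} D(V)={1,2,3,4,5} D(Z)={1,2,3,5}: Y {1,2,4,5}->{1,2,4}; V {1,2,3,4,5}->{1,2,3,4}; Z {1,2,3,5}->{2,3,5}
Constraint 2 (Y != W) on D(Y)={1,2,4} D(W)={1,2,3,4,5}: no change
Constraint 3 (V != Z) on D(V)={1,2,3,4} D(Z)={2,3,5}: no change
Constraint 4 (Z < V) on D(Z)={2,3,5} D(V)={1,2,3,4}: Z {2,3,5}->{2,3}; V {1,2,3,4}->{3,4}
So after constraint 4: D(V)={3,4}, size = 2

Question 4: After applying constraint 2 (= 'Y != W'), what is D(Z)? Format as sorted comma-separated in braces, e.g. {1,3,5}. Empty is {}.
Constraint 1 (Y + V = Z) on D(Y)={1,2,4,5} D(V)={1,2,3,4,5} D(Z)={1,2,3,5}: Y {1,2,4,5}->{1,2,4}; V {1,2,3,4,5}->{1,2,3,4}; Z {1,2,3,5}->{2,3,5}
Constraint 2 (Y != W) on D(Y)={1,2,4} D(W)={1,2,3,4,5}: no change
So after constraint 2: D(Z) = {2,3,5}

Answer: {2,3,5}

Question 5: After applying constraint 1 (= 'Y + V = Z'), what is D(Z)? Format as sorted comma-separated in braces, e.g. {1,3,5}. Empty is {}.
Answer: {2,3,5}

Derivation:
Constraint 1 (Y + V = Z) on D(Y)={1,2,4,5} D(V)={1,2,3,4,5} D(Z)={1,2,3,5}: Y {1,2,4,5}->{1,2,4}; V {1,2,3,4,5}->{1,2,3,4}; Z {1,2,3,5}->{2,3,5}
So after constraint 1: D(Z) = {2,3,5}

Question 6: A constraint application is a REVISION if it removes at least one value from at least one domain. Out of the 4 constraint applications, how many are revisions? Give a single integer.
Answer: 2

Derivation:
Constraint 1 (Y + V = Z) on D(Y)={1,2,4,5} D(V)={1,2,3,4,5} D(Z)={1,2,3,5}: Y {1,2,4,5}->{1,2,4}; V {1,2,3,4,5}->{1,2,3,4}; Z {1,2,3,5}->{2,3,5} => REVISION
Constraint 2 (Y != W) on D(Y)={1,2,4} D(W)={1,2,3,4,5}: no change => not a revision
Constraint 3 (V != Z) on D(V)={1,2,3,4} D(Z)={2,3,5}: no change => not a revision
Constraint 4 (Z < V) on D(Z)={2,3,5} D(V)={1,2,3,4}: Z {2,3,5}->{2,3}; V {1,2,3,4}->{3,4} => REVISION
Total revisions = 2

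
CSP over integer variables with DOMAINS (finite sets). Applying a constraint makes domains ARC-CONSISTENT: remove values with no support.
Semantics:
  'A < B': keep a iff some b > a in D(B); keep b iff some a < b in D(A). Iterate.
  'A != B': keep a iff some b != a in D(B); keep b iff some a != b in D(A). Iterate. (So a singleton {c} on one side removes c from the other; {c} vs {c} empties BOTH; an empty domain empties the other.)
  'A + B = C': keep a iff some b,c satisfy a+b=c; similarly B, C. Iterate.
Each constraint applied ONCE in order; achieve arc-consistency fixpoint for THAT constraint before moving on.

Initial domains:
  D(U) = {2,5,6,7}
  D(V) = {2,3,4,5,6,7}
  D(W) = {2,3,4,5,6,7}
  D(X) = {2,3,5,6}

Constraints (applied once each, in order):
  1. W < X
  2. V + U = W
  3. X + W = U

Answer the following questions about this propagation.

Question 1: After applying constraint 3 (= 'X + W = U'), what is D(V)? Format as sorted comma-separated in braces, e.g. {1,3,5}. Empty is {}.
Answer: {2,3}

Derivation:
Constraint 1 (W < X) on D(W)={2,3,4,5,6,7} D(X)={2,3,5,6}: W {2,3,4,5,6,7}->{2,3,4,5}; X {2,3,5,6}->{3,5,6}
Constraint 2 (V + U = W) on D(V)={2,3,4,5,6,7} D(U)={2,5,6,7} D(W)={2,3,4,5}: V {2,3,4,5,6,7}->{2,3}; U {2,5,6,7}->{2}; W {2,3,4,5}->{4,5}
Constraint 3 (X + W = U) on D(X)={3,5,6} D(W)={4,5} D(U)={2}: X {3,5,6}->{}; W {4,5}->{}; U {2}->{}
So after constraint 3: D(V) = {2,3}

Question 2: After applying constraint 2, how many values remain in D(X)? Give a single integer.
Answer: 3

Derivation:
Constraint 1 (W < X) on D(W)={2,3,4,5,6,7} D(X)={2,3,5,6}: W {2,3,4,5,6,7}->{2,3,4,5}; X {2,3,5,6}->{3,5,6}
Constraint 2 (V + U = W) on D(V)={2,3,4,5,6,7} D(U)={2,5,6,7} D(W)={2,3,4,5}: V {2,3,4,5,6,7}->{2,3}; U {2,5,6,7}->{2}; W {2,3,4,5}->{4,5}
So after constraint 2: D(X)={3,5,6}, size = 3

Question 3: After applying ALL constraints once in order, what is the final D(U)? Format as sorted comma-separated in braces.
Answer: {}

Derivation:
Constraint 1 (W < X) on D(W)={2,3,4,5,6,7} D(X)={2,3,5,6}: W {2,3,4,5,6,7}->{2,3,4,5}; X {2,3,5,6}->{3,5,6}
Constraint 2 (V + U = W) on D(V)={2,3,4,5,6,7} D(U)={2,5,6,7} D(W)={2,3,4,5}: V {2,3,4,5,6,7}->{2,3}; U {2,5,6,7}->{2}; W {2,3,4,5}->{4,5}
Constraint 3 (X + W = U) on D(X)={3,5,6} D(W)={4,5} D(U)={2}: X {3,5,6}->{}; W {4,5}->{}; U {2}->{}
So after all 3 constraints: D(U) = {}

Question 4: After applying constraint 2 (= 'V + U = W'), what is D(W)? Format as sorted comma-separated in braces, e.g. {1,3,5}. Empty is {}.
Answer: {4,5}

Derivation:
Constraint 1 (W < X) on D(W)={2,3,4,5,6,7} D(X)={2,3,5,6}: W {2,3,4,5,6,7}->{2,3,4,5}; X {2,3,5,6}->{3,5,6}
Constraint 2 (V + U = W) on D(V)={2,3,4,5,6,7} D(U)={2,5,6,7} D(W)={2,3,4,5}: V {2,3,4,5,6,7}->{2,3}; U {2,5,6,7}->{2}; W {2,3,4,5}->{4,5}
So after constraint 2: D(W) = {4,5}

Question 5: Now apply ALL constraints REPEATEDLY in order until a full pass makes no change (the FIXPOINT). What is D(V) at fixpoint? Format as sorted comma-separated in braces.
Answer: {}

Derivation:
pass 0 (initial): D(V)={2,3,4,5,6,7}
pass 1: U {2,5,6,7}->{}; V {2,3,4,5,6,7}->{2,3}; W {2,3,4,5,6,7}->{}; X {2,3,5,6}->{}
pass 2: V {2,3}->{}
pass 3: no change
Fixpoint after 3 passes: D(V) = {}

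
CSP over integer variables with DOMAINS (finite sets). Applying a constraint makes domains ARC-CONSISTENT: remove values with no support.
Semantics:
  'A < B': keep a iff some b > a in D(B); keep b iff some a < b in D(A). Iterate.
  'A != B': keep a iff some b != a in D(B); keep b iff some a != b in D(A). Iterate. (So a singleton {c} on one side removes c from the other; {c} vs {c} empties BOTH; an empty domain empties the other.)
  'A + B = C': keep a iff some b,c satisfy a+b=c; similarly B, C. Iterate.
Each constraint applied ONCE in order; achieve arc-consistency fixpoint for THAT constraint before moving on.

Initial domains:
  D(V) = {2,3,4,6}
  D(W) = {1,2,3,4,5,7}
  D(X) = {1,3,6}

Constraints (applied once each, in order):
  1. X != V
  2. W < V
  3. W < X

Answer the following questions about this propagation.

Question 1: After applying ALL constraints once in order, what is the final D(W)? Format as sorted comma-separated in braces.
Constraint 1 (X != V) on D(X)={1,3,6} D(V)={2,3,4,6}: no change
Constraint 2 (W < V) on D(W)={1,2,3,4,5,7} D(V)={2,3,4,6}: W {1,2,3,4,5,7}->{1,2,3,4,5}
Constraint 3 (W < X) on D(W)={1,2,3,4,5} D(X)={1,3,6}: X {1,3,6}->{3,6}
So after all 3 constraints: D(W) = {1,2,3,4,5}

Answer: {1,2,3,4,5}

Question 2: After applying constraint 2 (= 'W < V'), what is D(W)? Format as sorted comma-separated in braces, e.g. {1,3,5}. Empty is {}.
Constraint 1 (X != V) on D(X)={1,3,6} D(V)={2,3,4,6}: no change
Constraint 2 (W < V) on D(W)={1,2,3,4,5,7} D(V)={2,3,4,6}: W {1,2,3,4,5,7}->{1,2,3,4,5}
So after constraint 2: D(W) = {1,2,3,4,5}

Answer: {1,2,3,4,5}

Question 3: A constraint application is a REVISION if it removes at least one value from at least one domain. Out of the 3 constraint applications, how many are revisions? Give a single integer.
Constraint 1 (X != V) on D(X)={1,3,6} D(V)={2,3,4,6}: no change => not a revision
Constraint 2 (W < V) on D(W)={1,2,3,4,5,7} D(V)={2,3,4,6}: W {1,2,3,4,5,7}->{1,2,3,4,5} => REVISION
Constraint 3 (W < X) on D(W)={1,2,3,4,5} D(X)={1,3,6}: X {1,3,6}->{3,6} => REVISION
Total revisions = 2

Answer: 2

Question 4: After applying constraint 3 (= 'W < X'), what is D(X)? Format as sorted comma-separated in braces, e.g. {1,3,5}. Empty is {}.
Answer: {3,6}

Derivation:
Constraint 1 (X != V) on D(X)={1,3,6} D(V)={2,3,4,6}: no change
Constraint 2 (W < V) on D(W)={1,2,3,4,5,7} D(V)={2,3,4,6}: W {1,2,3,4,5,7}->{1,2,3,4,5}
Constraint 3 (W < X) on D(W)={1,2,3,4,5} D(X)={1,3,6}: X {1,3,6}->{3,6}
So after constraint 3: D(X) = {3,6}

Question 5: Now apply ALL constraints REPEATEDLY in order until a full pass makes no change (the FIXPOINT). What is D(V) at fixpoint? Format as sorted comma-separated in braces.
Answer: {2,3,4,6}

Derivation:
pass 0 (initial): D(V)={2,3,4,6}
pass 1: W {1,2,3,4,5,7}->{1,2,3,4,5}; X {1,3,6}->{3,6}
pass 2: no change
Fixpoint after 2 passes: D(V) = {2,3,4,6}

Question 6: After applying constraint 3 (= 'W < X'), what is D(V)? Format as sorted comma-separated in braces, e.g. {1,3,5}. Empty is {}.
Constraint 1 (X != V) on D(X)={1,3,6} D(V)={2,3,4,6}: no change
Constraint 2 (W < V) on D(W)={1,2,3,4,5,7} D(V)={2,3,4,6}: W {1,2,3,4,5,7}->{1,2,3,4,5}
Constraint 3 (W < X) on D(W)={1,2,3,4,5} D(X)={1,3,6}: X {1,3,6}->{3,6}
So after constraint 3: D(V) = {2,3,4,6}

Answer: {2,3,4,6}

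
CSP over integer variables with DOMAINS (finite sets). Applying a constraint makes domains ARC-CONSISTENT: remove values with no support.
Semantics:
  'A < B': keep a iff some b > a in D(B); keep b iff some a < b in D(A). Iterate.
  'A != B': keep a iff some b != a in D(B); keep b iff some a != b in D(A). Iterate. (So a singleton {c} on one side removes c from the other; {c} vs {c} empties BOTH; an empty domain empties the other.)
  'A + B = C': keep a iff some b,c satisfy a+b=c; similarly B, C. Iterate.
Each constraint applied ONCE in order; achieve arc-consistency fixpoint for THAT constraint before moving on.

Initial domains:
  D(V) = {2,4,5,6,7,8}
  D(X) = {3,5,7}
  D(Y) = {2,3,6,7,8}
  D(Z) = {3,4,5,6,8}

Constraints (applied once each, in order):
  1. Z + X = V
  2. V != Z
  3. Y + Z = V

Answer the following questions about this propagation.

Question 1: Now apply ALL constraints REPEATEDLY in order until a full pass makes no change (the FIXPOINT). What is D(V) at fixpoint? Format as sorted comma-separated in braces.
pass 0 (initial): D(V)={2,4,5,6,7,8}
pass 1: V {2,4,5,6,7,8}->{6,7,8}; X {3,5,7}->{3,5}; Y {2,3,6,7,8}->{2,3}; Z {3,4,5,6,8}->{3,4,5}
pass 2: no change
Fixpoint after 2 passes: D(V) = {6,7,8}

Answer: {6,7,8}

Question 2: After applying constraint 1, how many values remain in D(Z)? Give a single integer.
Answer: 3

Derivation:
Constraint 1 (Z + X = V) on D(Z)={3,4,5,6,8} D(X)={3,5,7} D(V)={2,4,5,6,7,8}: Z {3,4,5,6,8}->{3,4,5}; X {3,5,7}->{3,5}; V {2,4,5,6,7,8}->{6,7,8}
So after constraint 1: D(Z)={3,4,5}, size = 3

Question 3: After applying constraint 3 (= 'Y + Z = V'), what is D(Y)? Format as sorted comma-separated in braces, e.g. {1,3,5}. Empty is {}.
Constraint 1 (Z + X = V) on D(Z)={3,4,5,6,8} D(X)={3,5,7} D(V)={2,4,5,6,7,8}: Z {3,4,5,6,8}->{3,4,5}; X {3,5,7}->{3,5}; V {2,4,5,6,7,8}->{6,7,8}
Constraint 2 (V != Z) on D(V)={6,7,8} D(Z)={3,4,5}: no change
Constraint 3 (Y + Z = V) on D(Y)={2,3,6,7,8} D(Z)={3,4,5} D(V)={6,7,8}: Y {2,3,6,7,8}->{2,3}
So after constraint 3: D(Y) = {2,3}

Answer: {2,3}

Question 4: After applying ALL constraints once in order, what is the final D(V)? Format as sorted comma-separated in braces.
Constraint 1 (Z + X = V) on D(Z)={3,4,5,6,8} D(X)={3,5,7} D(V)={2,4,5,6,7,8}: Z {3,4,5,6,8}->{3,4,5}; X {3,5,7}->{3,5}; V {2,4,5,6,7,8}->{6,7,8}
Constraint 2 (V != Z) on D(V)={6,7,8} D(Z)={3,4,5}: no change
Constraint 3 (Y + Z = V) on D(Y)={2,3,6,7,8} D(Z)={3,4,5} D(V)={6,7,8}: Y {2,3,6,7,8}->{2,3}
So after all 3 constraints: D(V) = {6,7,8}

Answer: {6,7,8}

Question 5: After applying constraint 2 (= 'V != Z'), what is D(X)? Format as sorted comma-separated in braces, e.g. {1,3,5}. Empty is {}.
Constraint 1 (Z + X = V) on D(Z)={3,4,5,6,8} D(X)={3,5,7} D(V)={2,4,5,6,7,8}: Z {3,4,5,6,8}->{3,4,5}; X {3,5,7}->{3,5}; V {2,4,5,6,7,8}->{6,7,8}
Constraint 2 (V != Z) on D(V)={6,7,8} D(Z)={3,4,5}: no change
So after constraint 2: D(X) = {3,5}

Answer: {3,5}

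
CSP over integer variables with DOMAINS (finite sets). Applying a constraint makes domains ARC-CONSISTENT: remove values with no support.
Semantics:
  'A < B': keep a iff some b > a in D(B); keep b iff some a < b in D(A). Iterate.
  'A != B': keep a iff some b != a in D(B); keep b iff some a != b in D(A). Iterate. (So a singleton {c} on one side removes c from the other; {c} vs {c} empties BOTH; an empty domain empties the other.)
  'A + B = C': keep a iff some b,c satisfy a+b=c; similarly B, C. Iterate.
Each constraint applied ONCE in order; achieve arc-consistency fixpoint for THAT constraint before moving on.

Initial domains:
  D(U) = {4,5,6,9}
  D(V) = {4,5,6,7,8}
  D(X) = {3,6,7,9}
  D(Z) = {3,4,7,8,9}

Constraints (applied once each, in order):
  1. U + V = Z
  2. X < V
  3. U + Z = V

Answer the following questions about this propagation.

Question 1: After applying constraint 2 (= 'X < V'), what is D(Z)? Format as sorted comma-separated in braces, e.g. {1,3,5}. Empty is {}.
Constraint 1 (U + V = Z) on D(U)={4,5,6,9} D(V)={4,5,6,7,8} D(Z)={3,4,7,8,9}: U {4,5,6,9}->{4,5}; V {4,5,6,7,8}->{4,5}; Z {3,4,7,8,9}->{8,9}
Constraint 2 (X < V) on D(X)={3,6,7,9} D(V)={4,5}: X {3,6,7,9}->{3}
So after constraint 2: D(Z) = {8,9}

Answer: {8,9}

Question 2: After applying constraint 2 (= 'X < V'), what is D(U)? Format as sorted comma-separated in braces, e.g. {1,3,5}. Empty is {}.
Answer: {4,5}

Derivation:
Constraint 1 (U + V = Z) on D(U)={4,5,6,9} D(V)={4,5,6,7,8} D(Z)={3,4,7,8,9}: U {4,5,6,9}->{4,5}; V {4,5,6,7,8}->{4,5}; Z {3,4,7,8,9}->{8,9}
Constraint 2 (X < V) on D(X)={3,6,7,9} D(V)={4,5}: X {3,6,7,9}->{3}
So after constraint 2: D(U) = {4,5}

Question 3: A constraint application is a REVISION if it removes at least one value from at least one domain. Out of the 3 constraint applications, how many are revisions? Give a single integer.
Answer: 3

Derivation:
Constraint 1 (U + V = Z) on D(U)={4,5,6,9} D(V)={4,5,6,7,8} D(Z)={3,4,7,8,9}: U {4,5,6,9}->{4,5}; V {4,5,6,7,8}->{4,5}; Z {3,4,7,8,9}->{8,9} => REVISION
Constraint 2 (X < V) on D(X)={3,6,7,9} D(V)={4,5}: X {3,6,7,9}->{3} => REVISION
Constraint 3 (U + Z = V) on D(U)={4,5} D(Z)={8,9} D(V)={4,5}: U {4,5}->{}; Z {8,9}->{}; V {4,5}->{} => REVISION
Total revisions = 3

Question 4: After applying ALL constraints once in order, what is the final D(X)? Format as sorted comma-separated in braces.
Answer: {3}

Derivation:
Constraint 1 (U + V = Z) on D(U)={4,5,6,9} D(V)={4,5,6,7,8} D(Z)={3,4,7,8,9}: U {4,5,6,9}->{4,5}; V {4,5,6,7,8}->{4,5}; Z {3,4,7,8,9}->{8,9}
Constraint 2 (X < V) on D(X)={3,6,7,9} D(V)={4,5}: X {3,6,7,9}->{3}
Constraint 3 (U + Z = V) on D(U)={4,5} D(Z)={8,9} D(V)={4,5}: U {4,5}->{}; Z {8,9}->{}; V {4,5}->{}
So after all 3 constraints: D(X) = {3}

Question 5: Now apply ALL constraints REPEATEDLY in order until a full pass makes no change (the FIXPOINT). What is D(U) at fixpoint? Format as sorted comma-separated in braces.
Answer: {}

Derivation:
pass 0 (initial): D(U)={4,5,6,9}
pass 1: U {4,5,6,9}->{}; V {4,5,6,7,8}->{}; X {3,6,7,9}->{3}; Z {3,4,7,8,9}->{}
pass 2: X {3}->{}
pass 3: no change
Fixpoint after 3 passes: D(U) = {}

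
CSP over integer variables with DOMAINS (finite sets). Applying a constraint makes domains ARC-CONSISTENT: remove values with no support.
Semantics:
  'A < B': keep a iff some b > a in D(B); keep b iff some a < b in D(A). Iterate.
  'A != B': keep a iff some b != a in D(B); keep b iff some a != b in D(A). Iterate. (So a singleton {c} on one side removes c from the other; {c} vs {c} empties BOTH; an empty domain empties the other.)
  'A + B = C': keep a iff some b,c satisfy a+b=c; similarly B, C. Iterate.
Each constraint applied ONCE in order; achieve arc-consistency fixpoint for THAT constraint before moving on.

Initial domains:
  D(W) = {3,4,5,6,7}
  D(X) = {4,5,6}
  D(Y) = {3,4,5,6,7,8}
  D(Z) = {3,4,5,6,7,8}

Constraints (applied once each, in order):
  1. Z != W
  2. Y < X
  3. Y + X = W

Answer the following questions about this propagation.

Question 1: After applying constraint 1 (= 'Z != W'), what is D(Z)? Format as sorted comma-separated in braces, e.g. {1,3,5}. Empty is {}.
Answer: {3,4,5,6,7,8}

Derivation:
Constraint 1 (Z != W) on D(Z)={3,4,5,6,7,8} D(W)={3,4,5,6,7}: no change
So after constraint 1: D(Z) = {3,4,5,6,7,8}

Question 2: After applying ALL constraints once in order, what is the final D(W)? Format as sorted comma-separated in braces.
Answer: {7}

Derivation:
Constraint 1 (Z != W) on D(Z)={3,4,5,6,7,8} D(W)={3,4,5,6,7}: no change
Constraint 2 (Y < X) on D(Y)={3,4,5,6,7,8} D(X)={4,5,6}: Y {3,4,5,6,7,8}->{3,4,5}
Constraint 3 (Y + X = W) on D(Y)={3,4,5} D(X)={4,5,6} D(W)={3,4,5,6,7}: Y {3,4,5}->{3}; X {4,5,6}->{4}; W {3,4,5,6,7}->{7}
So after all 3 constraints: D(W) = {7}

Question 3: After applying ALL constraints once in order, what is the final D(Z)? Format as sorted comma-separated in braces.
Answer: {3,4,5,6,7,8}

Derivation:
Constraint 1 (Z != W) on D(Z)={3,4,5,6,7,8} D(W)={3,4,5,6,7}: no change
Constraint 2 (Y < X) on D(Y)={3,4,5,6,7,8} D(X)={4,5,6}: Y {3,4,5,6,7,8}->{3,4,5}
Constraint 3 (Y + X = W) on D(Y)={3,4,5} D(X)={4,5,6} D(W)={3,4,5,6,7}: Y {3,4,5}->{3}; X {4,5,6}->{4}; W {3,4,5,6,7}->{7}
So after all 3 constraints: D(Z) = {3,4,5,6,7,8}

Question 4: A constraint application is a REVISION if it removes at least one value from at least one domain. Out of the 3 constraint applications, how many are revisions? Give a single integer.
Constraint 1 (Z != W) on D(Z)={3,4,5,6,7,8} D(W)={3,4,5,6,7}: no change => not a revision
Constraint 2 (Y < X) on D(Y)={3,4,5,6,7,8} D(X)={4,5,6}: Y {3,4,5,6,7,8}->{3,4,5} => REVISION
Constraint 3 (Y + X = W) on D(Y)={3,4,5} D(X)={4,5,6} D(W)={3,4,5,6,7}: Y {3,4,5}->{3}; X {4,5,6}->{4}; W {3,4,5,6,7}->{7} => REVISION
Total revisions = 2

Answer: 2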